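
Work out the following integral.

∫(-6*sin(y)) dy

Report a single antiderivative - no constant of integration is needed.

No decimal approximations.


Answer: 6*cos(y).


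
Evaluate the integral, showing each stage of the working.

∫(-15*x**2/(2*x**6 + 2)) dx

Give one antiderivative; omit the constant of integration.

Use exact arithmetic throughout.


Step 1. Substitute u = x**3, turning ∫(-15*x**2/(2*x**6 + 2)) dx into ∫(-5/(2*(u**2 + 1))) du: now ∫(-5/(2*(u**2 + 1))) du.
Step 2. Evaluate the standard form: now -5*atan(u)/2.
Step 3. Substitute back u = x**3: now -5*atan(x**3)/2.
Answer: -5*atan(x**3)/2.


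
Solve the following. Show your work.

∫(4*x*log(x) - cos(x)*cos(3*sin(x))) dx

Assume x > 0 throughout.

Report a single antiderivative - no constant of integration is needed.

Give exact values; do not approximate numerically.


Step 1. Rewrite: now ∫(4*x*log(x)) dx + ∫(-cos(x)*cos(3*sin(x))) dx.
Step 2. Substitute u = sin(x), turning ∫(-cos(x)*cos(3*sin(x))) dx into ∫(-cos(3*u)) du: now ∫(4*x*log(x)) dx + ∫(-cos(3*u)) du.
Step 3. Evaluate the standard form: now -sin(3*u)/3 + ∫(4*x*log(x)) dx.
Step 4. Substitute back u = sin(x): now -sin(3*sin(x))/3 + ∫(4*x*log(x)) dx.
Step 5. Integrate ∫(4*x*log(x)) dx by parts with u = log(x), dv = (4*x) dx, so v = 2*x**2 [assuming x > 0]: now 2*x**2*log(x) - sin(3*sin(x))/3 + ∫(-2*x) dx.
Step 6. Evaluate the standard form: now 2*x**2*log(x) - x**2 - sin(3*sin(x))/3.
Answer: 2*x**2*log(x) - x**2 - sin(3*sin(x))/3.


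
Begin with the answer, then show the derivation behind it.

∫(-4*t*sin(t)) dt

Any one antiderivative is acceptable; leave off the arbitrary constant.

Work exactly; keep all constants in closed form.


The answer is 4*t*cos(t) - 4*sin(t).
Step 1. Integrate ∫(-4*t*sin(t)) dt by parts with u = t, dv = (-4*sin(t)) dt, so v = 4*cos(t): now 4*t*cos(t) + ∫(-4*cos(t)) dt.
Step 2. Evaluate the standard form: now 4*t*cos(t) - 4*sin(t).
Answer: 4*t*cos(t) - 4*sin(t).


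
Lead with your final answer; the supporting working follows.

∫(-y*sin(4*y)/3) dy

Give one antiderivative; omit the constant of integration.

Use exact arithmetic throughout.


The answer is y*cos(4*y)/12 - sin(4*y)/48.
Step 1. Integrate ∫(-y*sin(4*y)/3) dy by parts with u = y, dv = (-sin(4*y)/3) dy, so v = cos(4*y)/12: now y*cos(4*y)/12 + ∫(-cos(4*y)/12) dy.
Step 2. Evaluate the standard form: now y*cos(4*y)/12 - sin(4*y)/48.
Answer: y*cos(4*y)/12 - sin(4*y)/48.


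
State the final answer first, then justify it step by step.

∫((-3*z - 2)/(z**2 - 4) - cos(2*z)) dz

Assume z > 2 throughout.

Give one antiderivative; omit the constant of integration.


The answer is -2*log(z - 2) - log(z + 2) - sin(2*z)/2.
Step 1. Rewrite: now ∫((-3*z - 2)/(z**2 - 4)) dz + ∫(-cos(2*z)) dz.
Step 2. Decompose ∫((-3*z - 2)/(z**2 - 4)) dz by partial fractions, (-3*z - 2)/(z**2 - 4) = -1/(z + 2) - 2/(z - 2): now ∫(-2/(z - 2)) dz + ∫(-1/(z + 2)) dz + ∫(-cos(2*z)) dz.
Step 3. Evaluate the standard form [assuming z > 2]: now -2*log(z - 2) + ∫(-1/(z + 2)) dz + ∫(-cos(2*z)) dz.
Step 4. Evaluate the standard form [assuming z > -2]: now -2*log(z - 2) - log(z + 2) + ∫(-cos(2*z)) dz.
Step 5. Evaluate the standard form: now -2*log(z - 2) - log(z + 2) - sin(2*z)/2.
Answer: -2*log(z - 2) - log(z + 2) - sin(2*z)/2.


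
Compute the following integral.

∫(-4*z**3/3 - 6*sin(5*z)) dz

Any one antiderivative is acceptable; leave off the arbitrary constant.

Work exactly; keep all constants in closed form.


Answer: -z**4/3 + 6*cos(5*z)/5.


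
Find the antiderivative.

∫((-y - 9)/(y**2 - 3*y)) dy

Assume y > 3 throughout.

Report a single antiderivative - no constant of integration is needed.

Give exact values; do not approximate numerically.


Answer: 3*log(y) - 4*log(y - 3).


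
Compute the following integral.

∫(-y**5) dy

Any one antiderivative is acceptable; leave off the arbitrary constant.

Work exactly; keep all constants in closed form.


Answer: -y**6/6.


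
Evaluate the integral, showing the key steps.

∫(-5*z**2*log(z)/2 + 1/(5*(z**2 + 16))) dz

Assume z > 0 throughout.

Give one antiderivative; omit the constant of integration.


Step 1. Rewrite: now ∫(-5*z**2*log(z)/2) dz + ∫(1/(5*(z**2 + 16))) dz.
Step 2. Integrate ∫(-5*z**2*log(z)/2) dz by parts with u = log(z), dv = (-5*z**2/2) dz, so v = -5*z**3/6 [assuming z > 0]: now -5*z**3*log(z)/6 + ∫(5*z**2/6) dz + ∫(1/(5*(z**2 + 16))) dz.
Step 3. Evaluate the standard form: now -5*z**3*log(z)/6 + 5*z**3/18 + ∫(1/(5*(z**2 + 16))) dz.
Step 4. Evaluate the standard form: now -5*z**3*log(z)/6 + 5*z**3/18 + atan(z/4)/20.
Answer: -5*z**3*log(z)/6 + 5*z**3/18 + atan(z/4)/20.


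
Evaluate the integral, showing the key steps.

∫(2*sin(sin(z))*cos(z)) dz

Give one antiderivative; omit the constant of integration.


Step 1. Substitute u = sin(z), turning ∫(2*sin(sin(z))*cos(z)) dz into ∫(2*sin(u)) du: now ∫(2*sin(u)) du.
Step 2. Evaluate the standard form: now -2*cos(u).
Step 3. Substitute back u = sin(z): now -2*cos(sin(z)).
Answer: -2*cos(sin(z)).


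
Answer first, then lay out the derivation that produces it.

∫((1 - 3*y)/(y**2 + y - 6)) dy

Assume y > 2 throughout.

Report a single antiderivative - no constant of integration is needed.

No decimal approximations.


The answer is -log(y - 2) - 2*log(y + 3).
Step 1. Decompose ∫((1 - 3*y)/(y**2 + y - 6)) dy by partial fractions, (1 - 3*y)/(y**2 + y - 6) = -2/(y + 3) - 1/(y - 2): now ∫(-1/(y - 2)) dy + ∫(-2/(y + 3)) dy.
Step 2. Evaluate the standard form [assuming y > -3]: now -2*log(y + 3) + ∫(-1/(y - 2)) dy.
Step 3. Evaluate the standard form [assuming y > 2]: now -log(y - 2) - 2*log(y + 3).
Answer: -log(y - 2) - 2*log(y + 3).


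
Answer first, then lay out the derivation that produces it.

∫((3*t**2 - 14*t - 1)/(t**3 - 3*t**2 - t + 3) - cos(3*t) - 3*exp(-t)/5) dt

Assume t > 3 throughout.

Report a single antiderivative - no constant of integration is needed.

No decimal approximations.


The answer is -2*log(t - 3) + 3*log(t - 1) + 2*log(t + 1) - sin(3*t)/3 + 3*exp(-t)/5.
Step 1. Rewrite: now ∫((3*t**2 - 14*t - 1)/(t**3 - 3*t**2 - t + 3)) dt + ∫(-3*exp(-t)/5) dt + ∫(-cos(3*t)) dt.
Step 2. Evaluate the standard form: now ∫((3*t**2 - 14*t - 1)/(t**3 - 3*t**2 - t + 3)) dt + ∫(-cos(3*t)) dt + 3*exp(-t)/5.
Step 3. Evaluate the standard form: now -sin(3*t)/3 + ∫((3*t**2 - 14*t - 1)/(t**3 - 3*t**2 - t + 3)) dt + 3*exp(-t)/5.
Step 4. Decompose ∫((3*t**2 - 14*t - 1)/(t**3 - 3*t**2 - t + 3)) dt by partial fractions, (3*t**2 - 14*t - 1)/(t**3 - 3*t**2 - t + 3) = 2/(t + 1) + 3/(t - 1) - 2/(t - 3): now -sin(3*t)/3 + ∫(-2/(t - 3)) dt + ∫(3/(t - 1)) dt + ∫(2/(t + 1)) dt + 3*exp(-t)/5.
Step 5. Evaluate the standard form [assuming t > -1]: now 2*log(t + 1) - sin(3*t)/3 + ∫(-2/(t - 3)) dt + ∫(3/(t - 1)) dt + 3*exp(-t)/5.
Step 6. Evaluate the standard form [assuming t > 1]: now 3*log(t - 1) + 2*log(t + 1) - sin(3*t)/3 + ∫(-2/(t - 3)) dt + 3*exp(-t)/5.
Step 7. Evaluate the standard form [assuming t > 3]: now -2*log(t - 3) + 3*log(t - 1) + 2*log(t + 1) - sin(3*t)/3 + 3*exp(-t)/5.
Answer: -2*log(t - 3) + 3*log(t - 1) + 2*log(t + 1) - sin(3*t)/3 + 3*exp(-t)/5.


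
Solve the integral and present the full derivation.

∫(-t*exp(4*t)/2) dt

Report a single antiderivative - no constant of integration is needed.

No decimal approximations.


Step 1. Integrate ∫(-t*exp(4*t)/2) dt by parts with u = t, dv = (-exp(4*t)/2) dt, so v = -exp(4*t)/8: now -t*exp(4*t)/8 + ∫(exp(4*t)/8) dt.
Step 2. Evaluate the standard form: now -t*exp(4*t)/8 + exp(4*t)/32.
Answer: -t*exp(4*t)/8 + exp(4*t)/32.


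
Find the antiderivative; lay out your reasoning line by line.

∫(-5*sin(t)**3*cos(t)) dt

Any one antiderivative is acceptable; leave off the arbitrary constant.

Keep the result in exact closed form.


Step 1. Substitute u = sin(t), turning ∫(-5*sin(t)**3*cos(t)) dt into ∫(-5*u**3) du: now ∫(-5*u**3) du.
Step 2. Evaluate the standard form: now -5*u**4/4.
Step 3. Substitute back u = sin(t): now -5*sin(t)**4/4.
Answer: -5*sin(t)**4/4.


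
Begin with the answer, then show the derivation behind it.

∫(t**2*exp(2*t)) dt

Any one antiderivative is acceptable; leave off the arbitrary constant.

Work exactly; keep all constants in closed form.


The answer is t**2*exp(2*t)/2 - t*exp(2*t)/2 + exp(2*t)/4.
Step 1. Integrate ∫(t**2*exp(2*t)) dt by parts with u = t**2, dv = (exp(2*t)) dt, so v = exp(2*t)/2: now t**2*exp(2*t)/2 + ∫(-t*exp(2*t)) dt.
Step 2. Integrate ∫(-t*exp(2*t)) dt by parts with u = t, dv = (-exp(2*t)) dt, so v = -exp(2*t)/2: now t**2*exp(2*t)/2 - t*exp(2*t)/2 + ∫(exp(2*t)/2) dt.
Step 3. Evaluate the standard form: now t**2*exp(2*t)/2 - t*exp(2*t)/2 + exp(2*t)/4.
Answer: t**2*exp(2*t)/2 - t*exp(2*t)/2 + exp(2*t)/4.


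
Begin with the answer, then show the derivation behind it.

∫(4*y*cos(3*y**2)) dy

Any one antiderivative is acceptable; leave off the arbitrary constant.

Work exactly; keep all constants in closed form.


The answer is 2*sin(3*y**2)/3.
Step 1. Substitute u = y**2, turning ∫(4*y*cos(3*y**2)) dy into ∫(2*cos(3*u)) du: now ∫(2*cos(3*u)) du.
Step 2. Evaluate the standard form: now 2*sin(3*u)/3.
Step 3. Substitute back u = y**2: now 2*sin(3*y**2)/3.
Answer: 2*sin(3*y**2)/3.


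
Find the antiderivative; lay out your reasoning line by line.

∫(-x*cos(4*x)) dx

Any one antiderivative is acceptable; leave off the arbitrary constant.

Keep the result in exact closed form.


Step 1. Integrate ∫(-x*cos(4*x)) dx by parts with u = x, dv = (-cos(4*x)) dx, so v = -sin(4*x)/4: now -x*sin(4*x)/4 + ∫(sin(4*x)/4) dx.
Step 2. Evaluate the standard form: now -x*sin(4*x)/4 - cos(4*x)/16.
Answer: -x*sin(4*x)/4 - cos(4*x)/16.


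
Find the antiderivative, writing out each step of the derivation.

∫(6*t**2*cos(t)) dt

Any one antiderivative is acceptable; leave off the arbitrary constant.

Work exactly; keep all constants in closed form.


Step 1. Integrate ∫(6*t**2*cos(t)) dt by parts with u = t**2, dv = (6*cos(t)) dt, so v = 6*sin(t): now 6*t**2*sin(t) + ∫(-12*t*sin(t)) dt.
Step 2. Integrate ∫(-12*t*sin(t)) dt by parts with u = t, dv = (-12*sin(t)) dt, so v = 12*cos(t): now 6*t**2*sin(t) + 12*t*cos(t) + ∫(-12*cos(t)) dt.
Step 3. Evaluate the standard form: now 6*t**2*sin(t) + 12*t*cos(t) - 12*sin(t).
Answer: 6*t**2*sin(t) + 12*t*cos(t) - 12*sin(t).


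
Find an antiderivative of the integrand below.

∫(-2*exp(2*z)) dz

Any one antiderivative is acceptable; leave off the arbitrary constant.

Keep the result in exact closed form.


Answer: -exp(2*z).


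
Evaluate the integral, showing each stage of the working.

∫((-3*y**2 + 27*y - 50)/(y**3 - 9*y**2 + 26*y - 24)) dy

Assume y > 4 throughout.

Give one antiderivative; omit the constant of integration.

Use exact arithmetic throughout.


Step 1. Decompose ∫((-3*y**2 + 27*y - 50)/(y**3 - 9*y**2 + 26*y - 24)) dy by partial fractions, (-3*y**2 + 27*y - 50)/(y**3 - 9*y**2 + 26*y - 24) = -4/(y - 2) - 4/(y - 3) + 5/(y - 4): now ∫(5/(y - 4)) dy + ∫(-4/(y - 3)) dy + ∫(-4/(y - 2)) dy.
Step 2. Evaluate the standard form [assuming y > 2]: now -4*log(y - 2) + ∫(5/(y - 4)) dy + ∫(-4/(y - 3)) dy.
Step 3. Evaluate the standard form [assuming y > 4]: now 5*log(y - 4) - 4*log(y - 2) + ∫(-4/(y - 3)) dy.
Step 4. Evaluate the standard form [assuming y > 3]: now 5*log(y - 4) - 4*log(y - 3) - 4*log(y - 2).
Answer: 5*log(y - 4) - 4*log(y - 3) - 4*log(y - 2).


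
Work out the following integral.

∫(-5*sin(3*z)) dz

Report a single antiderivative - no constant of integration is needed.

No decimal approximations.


Answer: 5*cos(3*z)/3.


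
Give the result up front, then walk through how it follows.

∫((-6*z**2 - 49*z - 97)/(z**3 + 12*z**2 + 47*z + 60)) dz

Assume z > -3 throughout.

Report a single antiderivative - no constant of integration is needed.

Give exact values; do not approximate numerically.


The answer is -2*log(z + 3) - 3*log(z + 4) - log(z + 5).
Step 1. Decompose ∫((-6*z**2 - 49*z - 97)/(z**3 + 12*z**2 + 47*z + 60)) dz by partial fractions, (-6*z**2 - 49*z - 97)/(z**3 + 12*z**2 + 47*z + 60) = -1/(z + 5) - 3/(z + 4) - 2/(z + 3): now ∫(-2/(z + 3)) dz + ∫(-3/(z + 4)) dz + ∫(-1/(z + 5)) dz.
Step 2. Evaluate the standard form [assuming z > -5]: now -log(z + 5) + ∫(-2/(z + 3)) dz + ∫(-3/(z + 4)) dz.
Step 3. Evaluate the standard form [assuming z > -3]: now -2*log(z + 3) - log(z + 5) + ∫(-3/(z + 4)) dz.
Step 4. Evaluate the standard form [assuming z > -4]: now -2*log(z + 3) - 3*log(z + 4) - log(z + 5).
Answer: -2*log(z + 3) - 3*log(z + 4) - log(z + 5).


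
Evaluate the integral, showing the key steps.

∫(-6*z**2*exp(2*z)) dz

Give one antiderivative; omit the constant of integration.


Step 1. Integrate ∫(-6*z**2*exp(2*z)) dz by parts with u = z**2, dv = (-6*exp(2*z)) dz, so v = -3*exp(2*z): now -3*z**2*exp(2*z) + ∫(6*z*exp(2*z)) dz.
Step 2. Integrate ∫(6*z*exp(2*z)) dz by parts with u = z, dv = (6*exp(2*z)) dz, so v = 3*exp(2*z): now -3*z**2*exp(2*z) + 3*z*exp(2*z) + ∫(-3*exp(2*z)) dz.
Step 3. Evaluate the standard form: now -3*z**2*exp(2*z) + 3*z*exp(2*z) - 3*exp(2*z)/2.
Answer: -3*z**2*exp(2*z) + 3*z*exp(2*z) - 3*exp(2*z)/2.


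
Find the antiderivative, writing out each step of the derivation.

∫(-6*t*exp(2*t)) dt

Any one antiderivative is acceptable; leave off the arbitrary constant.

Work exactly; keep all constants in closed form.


Step 1. Integrate ∫(-6*t*exp(2*t)) dt by parts with u = t, dv = (-6*exp(2*t)) dt, so v = -3*exp(2*t): now -3*t*exp(2*t) + ∫(3*exp(2*t)) dt.
Step 2. Evaluate the standard form: now -3*t*exp(2*t) + 3*exp(2*t)/2.
Answer: -3*t*exp(2*t) + 3*exp(2*t)/2.


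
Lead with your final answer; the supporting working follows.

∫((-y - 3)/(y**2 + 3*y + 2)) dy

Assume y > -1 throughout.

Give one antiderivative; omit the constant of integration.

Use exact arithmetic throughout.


The answer is -2*log(y + 1) + log(y + 2).
Step 1. Decompose ∫((-y - 3)/(y**2 + 3*y + 2)) dy by partial fractions, (-y - 3)/(y**2 + 3*y + 2) = 1/(y + 2) - 2/(y + 1): now ∫(-2/(y + 1)) dy + ∫(1/(y + 2)) dy.
Step 2. Evaluate the standard form [assuming y > -2]: now log(y + 2) + ∫(-2/(y + 1)) dy.
Step 3. Evaluate the standard form [assuming y > -1]: now -2*log(y + 1) + log(y + 2).
Answer: -2*log(y + 1) + log(y + 2).


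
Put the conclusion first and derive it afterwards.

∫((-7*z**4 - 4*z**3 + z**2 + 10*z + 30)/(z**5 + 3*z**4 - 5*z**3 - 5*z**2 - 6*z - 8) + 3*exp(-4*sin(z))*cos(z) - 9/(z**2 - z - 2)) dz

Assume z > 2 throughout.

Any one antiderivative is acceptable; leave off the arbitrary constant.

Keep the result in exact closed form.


The answer is -4*log(z - 2) + 2*log(z + 1) - 5*log(z + 4) - 2*atan(z) - 3*exp(-4*sin(z))/4.
Step 1. Rewrite: now ∫((-7*z**4 - 4*z**3 + z**2 + 10*z + 30)/(z**5 + 3*z**4 - 5*z**3 - 5*z**2 - 6*z - 8)) dz + ∫(3*exp(-4*sin(z))*cos(z)) dz + ∫(-9/(z**2 - z - 2)) dz.
Step 2. Substitute u = sin(z), turning ∫(3*exp(-4*sin(z))*cos(z)) dz into ∫(3*exp(-4*u)) du: now ∫((-7*z**4 - 4*z**3 + z**2 + 10*z + 30)/(z**5 + 3*z**4 - 5*z**3 - 5*z**2 - 6*z - 8)) dz + ∫(-9/(z**2 - z - 2)) dz + ∫(3*exp(-4*u)) du.
Step 3. Evaluate the standard form: now ∫((-7*z**4 - 4*z**3 + z**2 + 10*z + 30)/(z**5 + 3*z**4 - 5*z**3 - 5*z**2 - 6*z - 8)) dz + ∫(-9/(z**2 - z - 2)) dz - 3*exp(-4*u)/4.
Step 4. Substitute back u = sin(z): now ∫((-7*z**4 - 4*z**3 + z**2 + 10*z + 30)/(z**5 + 3*z**4 - 5*z**3 - 5*z**2 - 6*z - 8)) dz + ∫(-9/(z**2 - z - 2)) dz - 3*exp(-4*sin(z))/4.
Step 5. Decompose ∫(-9/(z**2 - z - 2)) dz by partial fractions, -9/(z**2 - z - 2) = 3/(z + 1) - 3/(z - 2): now ∫((-7*z**4 - 4*z**3 + z**2 + 10*z + 30)/(z**5 + 3*z**4 - 5*z**3 - 5*z**2 - 6*z - 8)) dz + ∫(-3/(z - 2)) dz + ∫(3/(z + 1)) dz - 3*exp(-4*sin(z))/4.
Step 6. Evaluate the standard form [assuming z > 2]: now -3*log(z - 2) + ∫((-7*z**4 - 4*z**3 + z**2 + 10*z + 30)/(z**5 + 3*z**4 - 5*z**3 - 5*z**2 - 6*z - 8)) dz + ∫(3/(z + 1)) dz - 3*exp(-4*sin(z))/4.
Step 7. Evaluate the standard form [assuming z > -1]: now -3*log(z - 2) + 3*log(z + 1) + ∫((-7*z**4 - 4*z**3 + z**2 + 10*z + 30)/(z**5 + 3*z**4 - 5*z**3 - 5*z**2 - 6*z - 8)) dz - 3*exp(-4*sin(z))/4.
Step 8. Decompose ∫((-7*z**4 - 4*z**3 + z**2 + 10*z + 30)/(z**5 + 3*z**4 - 5*z**3 - 5*z**2 - 6*z - 8)) dz by partial fractions, (-7*z**4 - 4*z**3 + z**2 + 10*z + 30)/(z**5 + 3*z**4 - 5*z**3 - 5*z**2 - 6*z - 8) = -2/(z**2 + 1) - 5/(z + 4) - 1/(z + 1) - 1/(z - 2): now -3*log(z - 2) + 3*log(z + 1) + ∫(-1/(z - 2)) dz + ∫(-1/(z + 1)) dz + ∫(-5/(z + 4)) dz + ∫(-2/(z**2 + 1)) dz - 3*exp(-4*sin(z))/4.
Step 9. Evaluate the standard form [assuming z > -1]: now -3*log(z - 2) + 2*log(z + 1) + ∫(-1/(z - 2)) dz + ∫(-5/(z + 4)) dz + ∫(-2/(z**2 + 1)) dz - 3*exp(-4*sin(z))/4.
Step 10. Evaluate the standard form [assuming z > -4]: now -3*log(z - 2) + 2*log(z + 1) - 5*log(z + 4) + ∫(-1/(z - 2)) dz + ∫(-2/(z**2 + 1)) dz - 3*exp(-4*sin(z))/4.
Step 11. Evaluate the standard form [assuming z > 2]: now -4*log(z - 2) + 2*log(z + 1) - 5*log(z + 4) + ∫(-2/(z**2 + 1)) dz - 3*exp(-4*sin(z))/4.
Step 12. Evaluate the standard form: now -4*log(z - 2) + 2*log(z + 1) - 5*log(z + 4) - 2*atan(z) - 3*exp(-4*sin(z))/4.
Answer: -4*log(z - 2) + 2*log(z + 1) - 5*log(z + 4) - 2*atan(z) - 3*exp(-4*sin(z))/4.


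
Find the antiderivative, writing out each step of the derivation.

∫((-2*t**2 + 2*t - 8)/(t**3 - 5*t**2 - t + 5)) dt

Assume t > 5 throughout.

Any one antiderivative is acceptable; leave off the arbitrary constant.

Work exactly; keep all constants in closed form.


Step 1. Decompose ∫((-2*t**2 + 2*t - 8)/(t**3 - 5*t**2 - t + 5)) dt by partial fractions, (-2*t**2 + 2*t - 8)/(t**3 - 5*t**2 - t + 5) = -1/(t + 1) + 1/(t - 1) - 2/(t - 5): now ∫(-2/(t - 5)) dt + ∫(1/(t - 1)) dt + ∫(-1/(t + 1)) dt.
Step 2. Evaluate the standard form [assuming t > 1]: now log(t - 1) + ∫(-2/(t - 5)) dt + ∫(-1/(t + 1)) dt.
Step 3. Evaluate the standard form [assuming t > -1]: now log(t - 1) - log(t + 1) + ∫(-2/(t - 5)) dt.
Step 4. Evaluate the standard form [assuming t > 5]: now -2*log(t - 5) + log(t - 1) - log(t + 1).
Answer: -2*log(t - 5) + log(t - 1) - log(t + 1).


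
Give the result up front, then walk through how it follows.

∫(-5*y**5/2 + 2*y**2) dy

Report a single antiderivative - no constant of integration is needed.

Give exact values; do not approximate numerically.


The answer is -5*y**6/12 + 2*y**3/3.
Step 1. Rewrite: now ∫(2*y**2) dy + ∫(-5*y**5/2) dy.
Step 2. Evaluate the standard form: now 2*y**3/3 + ∫(-5*y**5/2) dy.
Step 3. Evaluate the standard form: now -5*y**6/12 + 2*y**3/3.
Answer: -5*y**6/12 + 2*y**3/3.


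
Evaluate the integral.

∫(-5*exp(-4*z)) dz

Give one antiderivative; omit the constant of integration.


Answer: 5*exp(-4*z)/4.


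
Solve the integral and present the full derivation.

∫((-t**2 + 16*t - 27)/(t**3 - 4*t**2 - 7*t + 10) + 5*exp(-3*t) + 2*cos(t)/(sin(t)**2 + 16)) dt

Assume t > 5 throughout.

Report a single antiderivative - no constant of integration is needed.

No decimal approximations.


Step 1. Rewrite: now ∫(2*cos(t)/(sin(t)**2 + 16)) dt + ∫((-t**2 + 16*t - 27)/(t**3 - 4*t**2 - 7*t + 10)) dt + ∫(5*exp(-3*t)) dt.
Step 2. Substitute u = sin(t), turning ∫(2*cos(t)/(sin(t)**2 + 16)) dt into ∫(2/(u**2 + 16)) du: now ∫((-t**2 + 16*t - 27)/(t**3 - 4*t**2 - 7*t + 10)) dt + ∫(2/(u**2 + 16)) du + ∫(5*exp(-3*t)) dt.
Step 3. Evaluate the standard form: now atan(u/4)/2 + ∫((-t**2 + 16*t - 27)/(t**3 - 4*t**2 - 7*t + 10)) dt + ∫(5*exp(-3*t)) dt.
Step 4. Substitute back u = sin(t): now atan(sin(t)/4)/2 + ∫((-t**2 + 16*t - 27)/(t**3 - 4*t**2 - 7*t + 10)) dt + ∫(5*exp(-3*t)) dt.
Step 5. Evaluate the standard form: now atan(sin(t)/4)/2 + ∫((-t**2 + 16*t - 27)/(t**3 - 4*t**2 - 7*t + 10)) dt - 5*exp(-3*t)/3.
Step 6. Decompose ∫((-t**2 + 16*t - 27)/(t**3 - 4*t**2 - 7*t + 10)) dt by partial fractions, (-t**2 + 16*t - 27)/(t**3 - 4*t**2 - 7*t + 10) = -3/(t + 2) + 1/(t - 1) + 1/(t - 5): now atan(sin(t)/4)/2 + ∫(1/(t - 5)) dt + ∫(1/(t - 1)) dt + ∫(-3/(t + 2)) dt - 5*exp(-3*t)/3.
Step 7. Evaluate the standard form [assuming t > -2]: now -3*log(t + 2) + atan(sin(t)/4)/2 + ∫(1/(t - 5)) dt + ∫(1/(t - 1)) dt - 5*exp(-3*t)/3.
Step 8. Evaluate the standard form [assuming t > 5]: now log(t - 5) - 3*log(t + 2) + atan(sin(t)/4)/2 + ∫(1/(t - 1)) dt - 5*exp(-3*t)/3.
Step 9. Evaluate the standard form [assuming t > 1]: now log(t - 5) + log(t - 1) - 3*log(t + 2) + atan(sin(t)/4)/2 - 5*exp(-3*t)/3.
Answer: log(t - 5) + log(t - 1) - 3*log(t + 2) + atan(sin(t)/4)/2 - 5*exp(-3*t)/3.


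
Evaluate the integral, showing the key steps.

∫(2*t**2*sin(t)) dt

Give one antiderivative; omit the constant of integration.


Step 1. Integrate ∫(2*t**2*sin(t)) dt by parts with u = t**2, dv = (2*sin(t)) dt, so v = -2*cos(t): now -2*t**2*cos(t) + ∫(4*t*cos(t)) dt.
Step 2. Integrate ∫(4*t*cos(t)) dt by parts with u = t, dv = (4*cos(t)) dt, so v = 4*sin(t): now -2*t**2*cos(t) + 4*t*sin(t) + ∫(-4*sin(t)) dt.
Step 3. Evaluate the standard form: now -2*t**2*cos(t) + 4*t*sin(t) + 4*cos(t).
Answer: -2*t**2*cos(t) + 4*t*sin(t) + 4*cos(t).


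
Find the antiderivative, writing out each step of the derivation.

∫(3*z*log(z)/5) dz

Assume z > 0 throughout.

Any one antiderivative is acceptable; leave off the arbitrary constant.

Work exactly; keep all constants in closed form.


Step 1. Integrate ∫(3*z*log(z)/5) dz by parts with u = log(z), dv = (3*z/5) dz, so v = 3*z**2/10 [assuming z > 0]: now 3*z**2*log(z)/10 + ∫(-3*z/10) dz.
Step 2. Evaluate the standard form: now 3*z**2*log(z)/10 - 3*z**2/20.
Answer: 3*z**2*log(z)/10 - 3*z**2/20.


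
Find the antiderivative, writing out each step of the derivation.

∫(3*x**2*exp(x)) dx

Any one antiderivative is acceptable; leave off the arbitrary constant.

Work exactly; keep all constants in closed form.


Step 1. Integrate ∫(3*x**2*exp(x)) dx by parts with u = x**2, dv = (3*exp(x)) dx, so v = 3*exp(x): now 3*x**2*exp(x) + ∫(-6*x*exp(x)) dx.
Step 2. Integrate ∫(-6*x*exp(x)) dx by parts with u = x, dv = (-6*exp(x)) dx, so v = -6*exp(x): now 3*x**2*exp(x) - 6*x*exp(x) + ∫(6*exp(x)) dx.
Step 3. Evaluate the standard form: now 3*x**2*exp(x) - 6*x*exp(x) + 6*exp(x).
Answer: 3*x**2*exp(x) - 6*x*exp(x) + 6*exp(x).


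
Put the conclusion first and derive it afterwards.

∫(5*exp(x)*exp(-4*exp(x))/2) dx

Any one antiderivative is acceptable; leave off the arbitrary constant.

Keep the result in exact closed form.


The answer is -5*exp(-4*exp(x))/8.
Step 1. Substitute u = exp(x), turning ∫(5*exp(x)*exp(-4*exp(x))/2) dx into ∫(5*exp(-4*u)/2) du: now ∫(5*exp(-4*u)/2) du.
Step 2. Evaluate the standard form: now -5*exp(-4*u)/8.
Step 3. Substitute back u = exp(x): now -5*exp(-4*exp(x))/8.
Answer: -5*exp(-4*exp(x))/8.


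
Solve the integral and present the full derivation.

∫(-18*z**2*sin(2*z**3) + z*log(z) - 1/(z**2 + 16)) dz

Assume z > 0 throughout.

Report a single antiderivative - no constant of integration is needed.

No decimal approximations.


Step 1. Rewrite: now ∫(z*log(z)) dz + ∫(-18*z**2*sin(2*z**3)) dz + ∫(-1/(z**2 + 16)) dz.
Step 2. Integrate ∫(z*log(z)) dz by parts with u = log(z), dv = (z) dz, so v = z**2/2 [assuming z > 0]: now z**2*log(z)/2 + ∫(-z/2) dz + ∫(-18*z**2*sin(2*z**3)) dz + ∫(-1/(z**2 + 16)) dz.
Step 3. Evaluate the standard form: now z**2*log(z)/2 - z**2/4 + ∫(-18*z**2*sin(2*z**3)) dz + ∫(-1/(z**2 + 16)) dz.
Step 4. Substitute u = z**3, turning ∫(-18*z**2*sin(2*z**3)) dz into ∫(-6*sin(2*u)) du: now z**2*log(z)/2 - z**2/4 + ∫(-1/(z**2 + 16)) dz + ∫(-6*sin(2*u)) du.
Step 5. Evaluate the standard form: now z**2*log(z)/2 - z**2/4 + 3*cos(2*u) + ∫(-1/(z**2 + 16)) dz.
Step 6. Substitute back u = z**3: now z**2*log(z)/2 - z**2/4 + 3*cos(2*z**3) + ∫(-1/(z**2 + 16)) dz.
Step 7. Evaluate the standard form: now z**2*log(z)/2 - z**2/4 + 3*cos(2*z**3) - atan(z/4)/4.
Answer: z**2*log(z)/2 - z**2/4 + 3*cos(2*z**3) - atan(z/4)/4.


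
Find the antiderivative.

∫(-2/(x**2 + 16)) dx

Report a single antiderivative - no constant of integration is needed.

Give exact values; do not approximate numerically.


Answer: -atan(x/4)/2.


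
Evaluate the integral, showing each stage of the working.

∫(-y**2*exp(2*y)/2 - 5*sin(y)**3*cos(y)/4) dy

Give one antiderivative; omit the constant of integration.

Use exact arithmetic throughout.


Step 1. Rewrite: now ∫(-y**2*exp(2*y)/2) dy + ∫(-5*sin(y)**3*cos(y)/4) dy.
Step 2. Substitute u = sin(y), turning ∫(-5*sin(y)**3*cos(y)/4) dy into ∫(-5*u**3/4) du: now ∫(-5*u**3/4) du + ∫(-y**2*exp(2*y)/2) dy.
Step 3. Evaluate the standard form: now -5*u**4/16 + ∫(-y**2*exp(2*y)/2) dy.
Step 4. Substitute back u = sin(y): now -5*sin(y)**4/16 + ∫(-y**2*exp(2*y)/2) dy.
Step 5. Integrate ∫(-y**2*exp(2*y)/2) dy by parts with u = y**2, dv = (-exp(2*y)/2) dy, so v = -exp(2*y)/4: now -y**2*exp(2*y)/4 - 5*sin(y)**4/16 + ∫(y*exp(2*y)/2) dy.
Step 6. Integrate ∫(y*exp(2*y)/2) dy by parts with u = y, dv = (exp(2*y)/2) dy, so v = exp(2*y)/4: now -y**2*exp(2*y)/4 + y*exp(2*y)/4 - 5*sin(y)**4/16 + ∫(-exp(2*y)/4) dy.
Step 7. Evaluate the standard form: now -y**2*exp(2*y)/4 + y*exp(2*y)/4 - exp(2*y)/8 - 5*sin(y)**4/16.
Answer: -y**2*exp(2*y)/4 + y*exp(2*y)/4 - exp(2*y)/8 - 5*sin(y)**4/16.


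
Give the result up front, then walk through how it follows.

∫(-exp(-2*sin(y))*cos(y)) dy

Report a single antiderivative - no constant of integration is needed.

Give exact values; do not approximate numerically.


The answer is exp(-2*sin(y))/2.
Step 1. Substitute u = sin(y), turning ∫(-exp(-2*sin(y))*cos(y)) dy into ∫(-exp(-2*u)) du: now ∫(-exp(-2*u)) du.
Step 2. Evaluate the standard form: now exp(-2*u)/2.
Step 3. Substitute back u = sin(y): now exp(-2*sin(y))/2.
Answer: exp(-2*sin(y))/2.


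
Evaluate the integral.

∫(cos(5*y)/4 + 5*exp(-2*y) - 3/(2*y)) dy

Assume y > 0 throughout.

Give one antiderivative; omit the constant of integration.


Answer: -3*log(y)/2 + sin(5*y)/20 - 5*exp(-2*y)/2.


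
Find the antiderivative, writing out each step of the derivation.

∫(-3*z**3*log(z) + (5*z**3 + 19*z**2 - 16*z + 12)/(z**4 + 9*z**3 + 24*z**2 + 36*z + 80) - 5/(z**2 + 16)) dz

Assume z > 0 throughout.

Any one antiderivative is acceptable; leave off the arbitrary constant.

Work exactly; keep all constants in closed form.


Step 1. Rewrite: now ∫(-3*z**3*log(z)) dz + ∫((5*z**3 + 19*z**2 - 16*z + 12)/(z**4 + 9*z**3 + 24*z**2 + 36*z + 80)) dz + ∫(-5/(z**2 + 16)) dz.
Step 2. Evaluate the standard form: now -5*atan(z/4)/4 + ∫(-3*z**3*log(z)) dz + ∫((5*z**3 + 19*z**2 - 16*z + 12)/(z**4 + 9*z**3 + 24*z**2 + 36*z + 80)) dz.
Step 3. Integrate ∫(-3*z**3*log(z)) dz by parts with u = log(z), dv = (-3*z**3) dz, so v = -3*z**4/4 [assuming z > 0]: now -3*z**4*log(z)/4 - 5*atan(z/4)/4 + ∫(3*z**3/4) dz + ∫((5*z**3 + 19*z**2 - 16*z + 12)/(z**4 + 9*z**3 + 24*z**2 + 36*z + 80)) dz.
Step 4. Evaluate the standard form: now -3*z**4*log(z)/4 + 3*z**4/16 - 5*atan(z/4)/4 + ∫((5*z**3 + 19*z**2 - 16*z + 12)/(z**4 + 9*z**3 + 24*z**2 + 36*z + 80)) dz.
Step 5. Decompose ∫((5*z**3 + 19*z**2 - 16*z + 12)/(z**4 + 9*z**3 + 24*z**2 + 36*z + 80)) dz by partial fractions, (5*z**3 + 19*z**2 - 16*z + 12)/(z**4 + 9*z**3 + 24*z**2 + 36*z + 80) = -4/(z**2 + 4) + 2/(z + 5) + 3/(z + 4): now -3*z**4*log(z)/4 + 3*z**4/16 - 5*atan(z/4)/4 + ∫(3/(z + 4)) dz + ∫(2/(z + 5)) dz + ∫(-4/(z**2 + 4)) dz.
Step 6. Evaluate the standard form [assuming z > -4]: now -3*z**4*log(z)/4 + 3*z**4/16 + 3*log(z + 4) - 5*atan(z/4)/4 + ∫(2/(z + 5)) dz + ∫(-4/(z**2 + 4)) dz.
Step 7. Evaluate the standard form [assuming z > -5]: now -3*z**4*log(z)/4 + 3*z**4/16 + 3*log(z + 4) + 2*log(z + 5) - 5*atan(z/4)/4 + ∫(-4/(z**2 + 4)) dz.
Step 8. Evaluate the standard form: now -3*z**4*log(z)/4 + 3*z**4/16 + 3*log(z + 4) + 2*log(z + 5) - 5*atan(z/4)/4 - 2*atan(z/2).
Answer: -3*z**4*log(z)/4 + 3*z**4/16 + 3*log(z + 4) + 2*log(z + 5) - 5*atan(z/4)/4 - 2*atan(z/2).


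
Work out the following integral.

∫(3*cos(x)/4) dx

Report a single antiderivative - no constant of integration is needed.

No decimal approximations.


Answer: 3*sin(x)/4.


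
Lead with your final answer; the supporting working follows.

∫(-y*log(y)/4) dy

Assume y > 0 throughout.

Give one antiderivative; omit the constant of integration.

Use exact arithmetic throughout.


The answer is -y**2*log(y)/8 + y**2/16.
Step 1. Integrate ∫(-y*log(y)/4) dy by parts with u = log(y), dv = (-y/4) dy, so v = -y**2/8 [assuming y > 0]: now -y**2*log(y)/8 + ∫(y/8) dy.
Step 2. Evaluate the standard form: now -y**2*log(y)/8 + y**2/16.
Answer: -y**2*log(y)/8 + y**2/16.


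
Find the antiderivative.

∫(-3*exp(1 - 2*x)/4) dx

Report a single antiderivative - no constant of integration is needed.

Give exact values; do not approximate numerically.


Answer: 3*exp(1 - 2*x)/8.


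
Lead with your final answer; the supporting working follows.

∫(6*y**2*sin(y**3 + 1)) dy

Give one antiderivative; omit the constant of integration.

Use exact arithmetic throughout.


The answer is -2*cos(y**3 + 1).
Step 1. Substitute u = y**3 + 1, turning ∫(6*y**2*sin(y**3 + 1)) dy into ∫(2*sin(u)) du: now ∫(2*sin(u)) du.
Step 2. Evaluate the standard form: now -2*cos(u).
Step 3. Substitute back u = y**3 + 1: now -2*cos(y**3 + 1).
Answer: -2*cos(y**3 + 1).


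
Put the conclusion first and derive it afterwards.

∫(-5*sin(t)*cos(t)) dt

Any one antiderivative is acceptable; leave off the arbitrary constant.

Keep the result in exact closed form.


The answer is -5*sin(t)**2/2.
Step 1. Substitute u = sin(t), turning ∫(-5*sin(t)*cos(t)) dt into ∫(-5*u) du: now ∫(-5*u) du.
Step 2. Evaluate the standard form: now -5*u**2/2.
Step 3. Substitute back u = sin(t): now -5*sin(t)**2/2.
Answer: -5*sin(t)**2/2.


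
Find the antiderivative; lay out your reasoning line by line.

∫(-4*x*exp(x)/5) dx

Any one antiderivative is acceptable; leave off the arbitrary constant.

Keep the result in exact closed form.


Step 1. Integrate ∫(-4*x*exp(x)/5) dx by parts with u = x, dv = (-4*exp(x)/5) dx, so v = -4*exp(x)/5: now -4*x*exp(x)/5 + ∫(4*exp(x)/5) dx.
Step 2. Evaluate the standard form: now -4*x*exp(x)/5 + 4*exp(x)/5.
Answer: -4*x*exp(x)/5 + 4*exp(x)/5.


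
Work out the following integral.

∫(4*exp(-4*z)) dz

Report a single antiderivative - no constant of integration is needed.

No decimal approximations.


Answer: -exp(-4*z).


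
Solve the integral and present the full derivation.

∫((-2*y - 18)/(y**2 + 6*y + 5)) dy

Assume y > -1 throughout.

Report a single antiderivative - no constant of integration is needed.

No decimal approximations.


Step 1. Decompose ∫((-2*y - 18)/(y**2 + 6*y + 5)) dy by partial fractions, (-2*y - 18)/(y**2 + 6*y + 5) = 2/(y + 5) - 4/(y + 1): now ∫(-4/(y + 1)) dy + ∫(2/(y + 5)) dy.
Step 2. Evaluate the standard form [assuming y > -5]: now 2*log(y + 5) + ∫(-4/(y + 1)) dy.
Step 3. Evaluate the standard form [assuming y > -1]: now -4*log(y + 1) + 2*log(y + 5).
Answer: -4*log(y + 1) + 2*log(y + 5).


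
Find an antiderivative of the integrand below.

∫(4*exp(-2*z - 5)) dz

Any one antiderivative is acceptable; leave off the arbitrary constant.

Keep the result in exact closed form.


Answer: -2*exp(-2*z - 5).


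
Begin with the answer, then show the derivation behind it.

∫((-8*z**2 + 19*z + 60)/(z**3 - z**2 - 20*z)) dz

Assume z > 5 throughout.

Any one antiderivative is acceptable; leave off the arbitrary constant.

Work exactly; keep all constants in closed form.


The answer is -3*log(z) - log(z - 5) - 4*log(z + 4).
Step 1. Decompose ∫((-8*z**2 + 19*z + 60)/(z**3 - z**2 - 20*z)) dz by partial fractions, (-8*z**2 + 19*z + 60)/(z**3 - z**2 - 20*z) = -4/(z + 4) - 1/(z - 5) - 3/z: now ∫(-3/z) dz + ∫(-1/(z - 5)) dz + ∫(-4/(z + 4)) dz.
Step 2. Evaluate the standard form [assuming z > 5]: now -log(z - 5) + ∫(-3/z) dz + ∫(-4/(z + 4)) dz.
Step 3. Evaluate the standard form [assuming z > 0]: now -3*log(z) - log(z - 5) + ∫(-4/(z + 4)) dz.
Step 4. Evaluate the standard form [assuming z > -4]: now -3*log(z) - log(z - 5) - 4*log(z + 4).
Answer: -3*log(z) - log(z - 5) - 4*log(z + 4).


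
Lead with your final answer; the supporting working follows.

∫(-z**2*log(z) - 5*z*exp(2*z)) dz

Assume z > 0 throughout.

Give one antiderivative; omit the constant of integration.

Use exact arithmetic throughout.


The answer is -z**3*log(z)/3 + z**3/9 - 5*z*exp(2*z)/2 + 5*exp(2*z)/4.
Step 1. Rewrite: now ∫(-5*z*exp(2*z)) dz + ∫(-z**2*log(z)) dz.
Step 2. Integrate ∫(-z**2*log(z)) dz by parts with u = log(z), dv = (-z**2) dz, so v = -z**3/3 [assuming z > 0]: now -z**3*log(z)/3 + ∫(z**2/3) dz + ∫(-5*z*exp(2*z)) dz.
Step 3. Evaluate the standard form: now -z**3*log(z)/3 + z**3/9 + ∫(-5*z*exp(2*z)) dz.
Step 4. Integrate ∫(-5*z*exp(2*z)) dz by parts with u = z, dv = (-5*exp(2*z)) dz, so v = -5*exp(2*z)/2: now -z**3*log(z)/3 + z**3/9 - 5*z*exp(2*z)/2 + ∫(5*exp(2*z)/2) dz.
Step 5. Evaluate the standard form: now -z**3*log(z)/3 + z**3/9 - 5*z*exp(2*z)/2 + 5*exp(2*z)/4.
Answer: -z**3*log(z)/3 + z**3/9 - 5*z*exp(2*z)/2 + 5*exp(2*z)/4.


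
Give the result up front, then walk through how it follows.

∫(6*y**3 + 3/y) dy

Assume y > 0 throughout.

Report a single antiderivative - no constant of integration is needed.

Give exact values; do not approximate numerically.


The answer is 3*y**4/2 + 3*log(y).
Step 1. Rewrite: now ∫(3/y) dy + ∫(6*y**3) dy.
Step 2. Evaluate the standard form [assuming y > 0]: now 3*log(y) + ∫(6*y**3) dy.
Step 3. Evaluate the standard form: now 3*y**4/2 + 3*log(y).
Answer: 3*y**4/2 + 3*log(y).


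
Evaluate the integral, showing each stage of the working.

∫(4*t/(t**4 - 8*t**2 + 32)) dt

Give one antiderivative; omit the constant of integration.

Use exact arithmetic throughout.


Step 1. Substitute u = t**2 - 4, turning ∫(4*t/(t**4 - 8*t**2 + 32)) dt into ∫(2/(u**2 + 16)) du: now ∫(2/(u**2 + 16)) du.
Step 2. Evaluate the standard form: now atan(u/4)/2.
Step 3. Substitute back u = t**2 - 4: now atan(t**2/4 - 1)/2.
Answer: atan(t**2/4 - 1)/2.


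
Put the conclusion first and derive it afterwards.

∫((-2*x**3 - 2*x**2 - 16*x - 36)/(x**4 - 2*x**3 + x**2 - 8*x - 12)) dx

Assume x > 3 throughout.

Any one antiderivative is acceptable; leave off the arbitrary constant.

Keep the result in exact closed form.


The answer is -3*log(x - 3) + log(x + 1) + 2*atan(x/2).
Step 1. Decompose ∫((-2*x**3 - 2*x**2 - 16*x - 36)/(x**4 - 2*x**3 + x**2 - 8*x - 12)) dx by partial fractions, (-2*x**3 - 2*x**2 - 16*x - 36)/(x**4 - 2*x**3 + x**2 - 8*x - 12) = 4/(x**2 + 4) + 1/(x + 1) - 3/(x - 3): now ∫(-3/(x - 3)) dx + ∫(1/(x + 1)) dx + ∫(4/(x**2 + 4)) dx.
Step 2. Evaluate the standard form [assuming x > 3]: now -3*log(x - 3) + ∫(1/(x + 1)) dx + ∫(4/(x**2 + 4)) dx.
Step 3. Evaluate the standard form [assuming x > -1]: now -3*log(x - 3) + log(x + 1) + ∫(4/(x**2 + 4)) dx.
Step 4. Evaluate the standard form: now -3*log(x - 3) + log(x + 1) + 2*atan(x/2).
Answer: -3*log(x - 3) + log(x + 1) + 2*atan(x/2).


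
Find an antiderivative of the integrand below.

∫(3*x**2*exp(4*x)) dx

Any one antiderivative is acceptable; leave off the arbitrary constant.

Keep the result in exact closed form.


Answer: 3*x**2*exp(4*x)/4 - 3*x*exp(4*x)/8 + 3*exp(4*x)/32.


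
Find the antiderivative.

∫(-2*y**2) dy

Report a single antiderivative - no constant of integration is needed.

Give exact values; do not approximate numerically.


Answer: -2*y**3/3.


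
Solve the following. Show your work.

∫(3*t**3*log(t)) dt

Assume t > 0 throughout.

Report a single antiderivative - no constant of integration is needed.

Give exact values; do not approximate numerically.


Step 1. Integrate ∫(3*t**3*log(t)) dt by parts with u = log(t), dv = (3*t**3) dt, so v = 3*t**4/4 [assuming t > 0]: now 3*t**4*log(t)/4 + ∫(-3*t**3/4) dt.
Step 2. Evaluate the standard form: now 3*t**4*log(t)/4 - 3*t**4/16.
Answer: 3*t**4*log(t)/4 - 3*t**4/16.


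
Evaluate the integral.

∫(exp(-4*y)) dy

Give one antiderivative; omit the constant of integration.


Answer: -exp(-4*y)/4.


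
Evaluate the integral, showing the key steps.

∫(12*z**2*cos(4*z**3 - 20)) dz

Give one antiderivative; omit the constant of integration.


Step 1. Substitute u = z**3 - 5, turning ∫(12*z**2*cos(4*z**3 - 20)) dz into ∫(4*cos(4*u)) du: now ∫(4*cos(4*u)) du.
Step 2. Evaluate the standard form: now sin(4*u).
Step 3. Substitute back u = z**3 - 5: now sin(4*z**3 - 20).
Answer: sin(4*z**3 - 20).


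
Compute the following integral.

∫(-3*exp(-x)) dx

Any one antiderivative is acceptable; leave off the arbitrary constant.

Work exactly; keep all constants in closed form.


Answer: 3*exp(-x).


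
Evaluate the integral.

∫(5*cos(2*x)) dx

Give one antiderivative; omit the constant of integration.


Answer: 5*sin(2*x)/2.


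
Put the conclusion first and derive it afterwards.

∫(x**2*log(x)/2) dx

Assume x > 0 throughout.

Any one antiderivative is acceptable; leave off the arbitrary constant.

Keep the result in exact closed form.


The answer is x**3*log(x)/6 - x**3/18.
Step 1. Integrate ∫(x**2*log(x)/2) dx by parts with u = log(x), dv = (x**2/2) dx, so v = x**3/6 [assuming x > 0]: now x**3*log(x)/6 + ∫(-x**2/6) dx.
Step 2. Evaluate the standard form: now x**3*log(x)/6 - x**3/18.
Answer: x**3*log(x)/6 - x**3/18.


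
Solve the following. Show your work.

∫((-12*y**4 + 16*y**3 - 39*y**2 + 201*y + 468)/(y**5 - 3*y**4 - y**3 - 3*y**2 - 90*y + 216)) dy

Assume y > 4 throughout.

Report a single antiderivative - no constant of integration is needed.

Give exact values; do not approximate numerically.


Step 1. Decompose ∫((-12*y**4 + 16*y**3 - 39*y**2 + 201*y + 468)/(y**5 - 3*y**4 - y**3 - 3*y**2 - 90*y + 216)) dy by partial fractions, (-12*y**4 + 16*y**3 - 39*y**2 + 201*y + 468)/(y**5 - 3*y**4 - y**3 - 3*y**2 - 90*y + 216) = -3/(y**2 + 9) - 3/(y + 3) - 5/(y - 2) - 4/(y - 4): now ∫(-4/(y - 4)) dy + ∫(-5/(y - 2)) dy + ∫(-3/(y + 3)) dy + ∫(-3/(y**2 + 9)) dy.
Step 2. Evaluate the standard form [assuming y > -3]: now -3*log(y + 3) + ∫(-4/(y - 4)) dy + ∫(-5/(y - 2)) dy + ∫(-3/(y**2 + 9)) dy.
Step 3. Evaluate the standard form [assuming y > 4]: now -4*log(y - 4) - 3*log(y + 3) + ∫(-5/(y - 2)) dy + ∫(-3/(y**2 + 9)) dy.
Step 4. Evaluate the standard form [assuming y > 2]: now -4*log(y - 4) - 5*log(y - 2) - 3*log(y + 3) + ∫(-3/(y**2 + 9)) dy.
Step 5. Evaluate the standard form: now -4*log(y - 4) - 5*log(y - 2) - 3*log(y + 3) - atan(y/3).
Answer: -4*log(y - 4) - 5*log(y - 2) - 3*log(y + 3) - atan(y/3).


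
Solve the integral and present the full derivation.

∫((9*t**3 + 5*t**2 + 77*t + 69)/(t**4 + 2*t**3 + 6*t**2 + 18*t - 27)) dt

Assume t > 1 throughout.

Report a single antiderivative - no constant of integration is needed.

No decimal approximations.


Step 1. Decompose ∫((9*t**3 + 5*t**2 + 77*t + 69)/(t**4 + 2*t**3 + 6*t**2 + 18*t - 27)) dt by partial fractions, (9*t**3 + 5*t**2 + 77*t + 69)/(t**4 + 2*t**3 + 6*t**2 + 18*t - 27) = -2/(t**2 + 9) + 5/(t + 3) + 4/(t - 1): now ∫(4/(t - 1)) dt + ∫(5/(t + 3)) dt + ∫(-2/(t**2 + 9)) dt.
Step 2. Evaluate the standard form [assuming t > -3]: now 5*log(t + 3) + ∫(4/(t - 1)) dt + ∫(-2/(t**2 + 9)) dt.
Step 3. Evaluate the standard form [assuming t > 1]: now 4*log(t - 1) + 5*log(t + 3) + ∫(-2/(t**2 + 9)) dt.
Step 4. Evaluate the standard form: now 4*log(t - 1) + 5*log(t + 3) - 2*atan(t/3)/3.
Answer: 4*log(t - 1) + 5*log(t + 3) - 2*atan(t/3)/3.


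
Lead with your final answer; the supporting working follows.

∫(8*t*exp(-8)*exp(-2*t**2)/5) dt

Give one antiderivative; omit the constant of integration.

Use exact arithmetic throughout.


The answer is -2*exp(-2*t**2 - 8)/5.
Step 1. Substitute u = t**2 + 4, turning ∫(8*t*exp(-8)*exp(-2*t**2)/5) dt into ∫(4*exp(-2*u)/5) du: now ∫(4*exp(-2*u)/5) du.
Step 2. Evaluate the standard form: now -2*exp(-2*u)/5.
Step 3. Substitute back u = t**2 + 4: now -2*exp(-2*t**2 - 8)/5.
Answer: -2*exp(-2*t**2 - 8)/5.


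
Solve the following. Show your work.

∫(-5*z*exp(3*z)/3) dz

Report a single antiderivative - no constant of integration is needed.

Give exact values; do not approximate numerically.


Step 1. Integrate ∫(-5*z*exp(3*z)/3) dz by parts with u = z, dv = (-5*exp(3*z)/3) dz, so v = -5*exp(3*z)/9: now -5*z*exp(3*z)/9 + ∫(5*exp(3*z)/9) dz.
Step 2. Evaluate the standard form: now -5*z*exp(3*z)/9 + 5*exp(3*z)/27.
Answer: -5*z*exp(3*z)/9 + 5*exp(3*z)/27.
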